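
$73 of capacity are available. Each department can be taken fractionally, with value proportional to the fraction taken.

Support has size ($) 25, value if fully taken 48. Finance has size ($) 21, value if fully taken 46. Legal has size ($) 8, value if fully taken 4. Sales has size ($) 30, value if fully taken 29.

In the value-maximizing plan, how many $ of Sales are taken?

27

Best value per unit of size first: Finance 46/21≈2.19, Support 48/25≈1.92, Sales 29/30≈0.967, Legal 4/8≈0.5.
All 21 $ of Finance fit (value 46) → 52 remain.
Support: take in full, 25 $ for value 48 → 27 left.
Fill the last 27 $ with part of Sales: 27/30 of it earns 26.1.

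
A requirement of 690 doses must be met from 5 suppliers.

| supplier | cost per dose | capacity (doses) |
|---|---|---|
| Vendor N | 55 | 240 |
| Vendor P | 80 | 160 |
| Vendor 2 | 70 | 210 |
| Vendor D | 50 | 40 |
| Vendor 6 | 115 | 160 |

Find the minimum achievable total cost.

Cheapest first:
Vendor D (50): use full 40 — 650 doses to go.
Take 240 from Vendor N at 55 — need 410 more.
Vendor 2 at 70: take all 210 doses — 200 still needed.
Take 160 from Vendor P at 80 — need 40 more.
Take 40 from Vendor 6 at 115 to finish.
Cost = 40×50 + 240×55 + 210×70 + 160×80 + 40×115 = 47300.

47300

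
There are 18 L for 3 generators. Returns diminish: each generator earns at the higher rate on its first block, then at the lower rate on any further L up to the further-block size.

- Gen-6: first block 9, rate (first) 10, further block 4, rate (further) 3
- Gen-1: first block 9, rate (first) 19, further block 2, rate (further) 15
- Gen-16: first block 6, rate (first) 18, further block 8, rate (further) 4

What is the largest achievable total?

Treat each block as its own option and order by rate: Gen-1/first 19 > Gen-16/first 18 > Gen-1/second 15 > Gen-6/first 10 > Gen-16/second 4 > Gen-6/second 3.
Gen-1/first (19): +9 → 9 left.
Gen-16 first at 18: fill all 6 → 3 left.
Fill Gen-1 second block (2 at 15) → 1 left.
1 remain; put them into Gen-6 first at 10.
Total = 19×9 + 18×6 + 15×2 + 10×1 = 319.

319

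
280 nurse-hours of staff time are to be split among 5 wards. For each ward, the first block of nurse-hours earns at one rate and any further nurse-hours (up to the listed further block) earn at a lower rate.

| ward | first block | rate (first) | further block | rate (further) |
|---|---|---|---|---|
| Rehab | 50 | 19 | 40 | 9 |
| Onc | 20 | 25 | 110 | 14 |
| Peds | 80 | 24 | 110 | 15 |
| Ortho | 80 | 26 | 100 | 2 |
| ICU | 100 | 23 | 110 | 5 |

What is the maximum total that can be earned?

Treat each block as its own option and order by rate: Ortho/tier1 26 > Onc/tier1 25 > Peds/tier1 24 > ICU/tier1 23 > Rehab/tier1 19 > Peds/tier2 15 > Onc/tier2 14 > Rehab/tier2 9 > ICU/tier2 5 > Ortho/tier2 2.
Ortho/tier1 (26): +80 ; 200 left.
Onc/tier1 (25): +20 ; 180 left.
Peds/tier1 (24): +80 ; 100 left.
ICU/tier1 (23): +100 ; 0 left.
Total = 26×80 + 25×20 + 24×80 + 23×100 = 6800.

6800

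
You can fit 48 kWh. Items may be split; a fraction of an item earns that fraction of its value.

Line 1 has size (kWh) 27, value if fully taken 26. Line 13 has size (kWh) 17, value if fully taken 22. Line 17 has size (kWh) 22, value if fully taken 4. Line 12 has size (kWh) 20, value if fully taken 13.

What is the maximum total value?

Sort by value density: Line 13 22/17≈1.29, Line 1 26/27≈0.963, Line 12 13/20≈0.65, Line 17 4/22≈0.182.
Line 13: take in full, 17 kWh for value 22 → 31 left.
All 27 kWh of Line 1 fit (value 26) → 4 remain.
Fill the last 4 kWh with part of Line 12: 4/20 of it earns 2.6.
Total value = 50.6.

50.6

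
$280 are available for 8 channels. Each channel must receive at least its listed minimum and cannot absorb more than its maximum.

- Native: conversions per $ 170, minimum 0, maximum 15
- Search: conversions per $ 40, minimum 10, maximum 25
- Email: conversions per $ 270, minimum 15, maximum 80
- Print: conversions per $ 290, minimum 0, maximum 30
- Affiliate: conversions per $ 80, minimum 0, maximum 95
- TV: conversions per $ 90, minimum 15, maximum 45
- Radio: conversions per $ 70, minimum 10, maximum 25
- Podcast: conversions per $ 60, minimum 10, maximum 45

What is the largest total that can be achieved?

45000

Meeting every minimum uses 0+10+15+0+0+15+10+10 = 60 $, leaving 220.
Highest conversions per $ first: Print 290 > Email 270 > Native 170 > TV 90 > Affiliate 80 > Radio 70 > Podcast 60 > Search 40.
Print takes 30 more to reach its cap of 30 → 190 left.
Email: +65 to 80 (cap) → 125 left.
Give Native 15 more to hit its cap of 15 → 110 left.
TV: +30 to 45 (cap) → 80 left.
Affiliate: +80 (room for 95) → 80. Pool exhausted.
Total = 170×15 + 40×10 + 270×80 + 290×30 + 80×80 + 90×45 + 70×10 + 60×10 = 45000.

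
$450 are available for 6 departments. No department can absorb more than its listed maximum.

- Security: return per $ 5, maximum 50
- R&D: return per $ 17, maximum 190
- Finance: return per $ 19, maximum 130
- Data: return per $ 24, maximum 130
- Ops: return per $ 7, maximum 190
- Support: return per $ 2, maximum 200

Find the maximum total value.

Order the departments by return per $: Data 24 > Finance 19 > R&D 17 > Ops 7 > Security 5 > Support 2.
Data takes 130 to reach its cap of 130 — 320 left.
Give Finance 130 to hit its cap of 130 — 190 left.
R&D takes 190 to reach its cap of 190 — 0 left.
Total = 17×190 + 19×130 + 24×130 = 8820.

8820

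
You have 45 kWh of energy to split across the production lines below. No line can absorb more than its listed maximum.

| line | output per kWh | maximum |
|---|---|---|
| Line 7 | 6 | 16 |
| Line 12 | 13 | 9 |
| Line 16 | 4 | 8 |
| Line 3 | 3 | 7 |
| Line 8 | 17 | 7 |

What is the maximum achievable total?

Rank by output per kWh: Line 8 17 > Line 12 13 > Line 7 6 > Line 16 4 > Line 3 3.
Line 8 takes 7 to reach its cap of 7 ; 38 left.
Line 12 takes 9 to reach its cap of 9 ; 29 left.
Give Line 7 16 to hit its cap of 16 ; 13 left.
Line 16 takes 8 to reach its cap of 8 ; 5 left.
Only 5 left; Line 3 takes them to reach 5.
Total = 6×16 + 13×9 + 4×8 + 3×5 + 17×7 = 379.

379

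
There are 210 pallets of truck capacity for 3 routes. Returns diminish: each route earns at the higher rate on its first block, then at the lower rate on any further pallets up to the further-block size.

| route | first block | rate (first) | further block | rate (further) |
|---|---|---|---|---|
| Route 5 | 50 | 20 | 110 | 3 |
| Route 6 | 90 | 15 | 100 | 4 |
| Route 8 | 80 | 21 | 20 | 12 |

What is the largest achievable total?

3880

Rank every tier by rate: Route 8/T1 21 > Route 5/T1 20 > Route 6/T1 15 > Route 8/T2 12 > Route 6/T2 4 > Route 5/T2 3.
Route 8/T1 (21): +80 — 130 left.
Route 5/T1 (20): +50 — 80 left.
80 remain; put them into Route 6 T1 at 15.
Total = 21×80 + 20×50 + 15×80 = 3880.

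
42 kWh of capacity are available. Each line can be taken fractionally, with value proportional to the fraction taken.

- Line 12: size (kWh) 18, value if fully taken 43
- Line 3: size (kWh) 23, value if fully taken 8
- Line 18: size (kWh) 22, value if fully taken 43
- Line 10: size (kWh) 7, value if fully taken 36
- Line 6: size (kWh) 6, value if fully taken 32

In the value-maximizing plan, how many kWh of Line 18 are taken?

Sort by value density: Line 6 32/6≈5.33, Line 10 36/7≈5.14, Line 12 43/18≈2.39, Line 18 43/22≈1.95, Line 3 8/23≈0.348.
All 6 kWh of Line 6 fit (value 32) → 36 remain.
All 7 kWh of Line 10 fit (value 36) → 29 remain.
Line 12: take in full, 18 kWh for value 43 → 11 left.
11 kWh left: a 11/22 share of Line 18 gives 43×11/22 = 21.5.

11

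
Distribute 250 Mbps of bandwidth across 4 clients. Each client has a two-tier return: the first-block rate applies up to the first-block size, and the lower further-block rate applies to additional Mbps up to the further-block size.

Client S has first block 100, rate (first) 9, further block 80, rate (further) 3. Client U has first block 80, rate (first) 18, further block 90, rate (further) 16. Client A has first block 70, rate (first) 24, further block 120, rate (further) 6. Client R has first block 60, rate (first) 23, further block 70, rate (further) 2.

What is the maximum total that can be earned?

Rank every tier by rate: Client A/tier1 24 > Client R/tier1 23 > Client U/tier1 18 > Client U/tier2 16 > Client S/tier1 9 > Client A/tier2 6 > Client S/tier2 3 > Client R/tier2 2.
Client A/tier1 (24): +70 ; 180 left.
Client R tier1 at 23: fill all 60 ; 120 left.
Client U/tier1 (18): +80 ; 40 left.
40 remain; put them into Client U tier2 at 16.
Total = 24×70 + 23×60 + 18×80 + 16×40 = 5140.

5140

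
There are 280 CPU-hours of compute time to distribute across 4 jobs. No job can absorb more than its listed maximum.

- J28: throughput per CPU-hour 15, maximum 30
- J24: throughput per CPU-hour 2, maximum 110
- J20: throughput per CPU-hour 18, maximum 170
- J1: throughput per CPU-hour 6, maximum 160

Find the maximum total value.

3990

Order the jobs by throughput per CPU-hour: J20 18 > J28 15 > J1 6 > J24 2.
Give J20 170 to hit its cap of 170 → 110 left.
J28: +30 to 30 (cap) → 80 left.
J1 has room for 160 but only 80 remain, so it gets 80.
Total = 15×30 + 18×170 + 6×80 = 3990.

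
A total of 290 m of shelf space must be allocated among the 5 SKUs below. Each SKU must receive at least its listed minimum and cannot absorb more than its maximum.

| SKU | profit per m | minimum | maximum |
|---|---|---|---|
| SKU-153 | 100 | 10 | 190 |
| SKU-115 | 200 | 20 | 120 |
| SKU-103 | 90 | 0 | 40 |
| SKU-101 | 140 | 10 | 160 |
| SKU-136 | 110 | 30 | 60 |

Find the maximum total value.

Meeting every minimum uses 10+20+0+10+30 = 70 m, leaving 220.
Rank by profit per m: SKU-115 200 > SKU-101 140 > SKU-136 110 > SKU-153 100 > SKU-103 90.
Give SKU-115 100 more to hit its cap of 120 → 120 left.
Only 120 left; SKU-101 takes them to reach 130.
Total = 100×10 + 200×120 + 140×130 + 110×30 = 46500.

46500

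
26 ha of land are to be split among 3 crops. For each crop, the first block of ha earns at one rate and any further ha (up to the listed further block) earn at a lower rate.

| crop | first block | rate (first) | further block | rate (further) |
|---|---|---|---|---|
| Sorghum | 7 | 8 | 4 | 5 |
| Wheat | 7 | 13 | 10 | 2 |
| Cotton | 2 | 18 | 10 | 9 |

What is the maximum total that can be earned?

273

Order all 6 blocks by rate: Cotton/first 18 > Wheat/first 13 > Cotton/second 9 > Sorghum/first 8 > Sorghum/second 5 > Wheat/second 2.
Cotton/first (18): +2 → 24 left.
Wheat first at 13: fill all 7 → 17 left.
Cotton second at 9: fill all 10 → 7 left.
Fill Sorghum first block (7 at 8) → 0 left.
Total = 18×2 + 13×7 + 9×10 + 8×7 = 273.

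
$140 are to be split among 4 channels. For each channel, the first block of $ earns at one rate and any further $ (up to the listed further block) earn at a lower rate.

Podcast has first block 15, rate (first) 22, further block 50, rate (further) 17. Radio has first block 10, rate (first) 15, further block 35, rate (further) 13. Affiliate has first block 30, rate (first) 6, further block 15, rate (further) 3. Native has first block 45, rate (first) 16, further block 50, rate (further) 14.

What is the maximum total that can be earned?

2330

Rank every tier by rate: Podcast/T1 22 > Podcast/T2 17 > Native/T1 16 > Radio/T1 15 > Native/T2 14 > Radio/T2 13 > Affiliate/T1 6 > Affiliate/T2 3.
Fill Podcast T1 block (15 at 22) → 125 left.
Podcast/T2 (17): +50 → 75 left.
Fill Native T1 block (45 at 16) → 30 left.
Radio/T1 (15): +10 → 20 left.
Native T2 at 14: only 20 left, fill 20.
Total = 22×15 + 17×50 + 16×45 + 15×10 + 14×20 = 2330.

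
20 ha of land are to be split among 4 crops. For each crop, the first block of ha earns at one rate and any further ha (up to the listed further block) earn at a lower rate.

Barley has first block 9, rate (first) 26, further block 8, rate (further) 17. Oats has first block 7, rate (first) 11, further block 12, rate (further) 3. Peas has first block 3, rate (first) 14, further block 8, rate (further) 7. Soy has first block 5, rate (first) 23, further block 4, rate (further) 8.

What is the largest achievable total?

Order all 8 blocks by rate: Barley/first 26 > Soy/first 23 > Barley/second 17 > Peas/first 14 > Oats/first 11 > Soy/second 8 > Peas/second 7 > Oats/second 3.
Barley/first (26): +9 ; 11 left.
Fill Soy first block (5 at 23) ; 6 left.
Barley second at 17: only 6 left, fill 6.
Total = 26×9 + 23×5 + 17×6 = 451.

451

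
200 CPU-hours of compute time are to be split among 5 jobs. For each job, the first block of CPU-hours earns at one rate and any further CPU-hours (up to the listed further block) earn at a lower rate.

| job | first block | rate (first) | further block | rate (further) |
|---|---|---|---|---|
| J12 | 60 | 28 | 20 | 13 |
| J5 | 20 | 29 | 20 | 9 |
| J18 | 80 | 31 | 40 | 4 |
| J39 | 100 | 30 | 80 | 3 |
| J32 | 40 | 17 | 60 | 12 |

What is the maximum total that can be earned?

Order all 10 blocks by rate: J18/first 31 > J39/first 30 > J5/first 29 > J12/first 28 > J32/first 17 > J12/second 13 > J32/second 12 > J5/second 9 > J18/second 4 > J39/second 3.
J18 first at 31: fill all 80 ; 120 left.
J39/first (30): +100 ; 20 left.
Fill J5 first block (20 at 29) ; 0 left.
Total = 31×80 + 30×100 + 29×20 = 6060.

6060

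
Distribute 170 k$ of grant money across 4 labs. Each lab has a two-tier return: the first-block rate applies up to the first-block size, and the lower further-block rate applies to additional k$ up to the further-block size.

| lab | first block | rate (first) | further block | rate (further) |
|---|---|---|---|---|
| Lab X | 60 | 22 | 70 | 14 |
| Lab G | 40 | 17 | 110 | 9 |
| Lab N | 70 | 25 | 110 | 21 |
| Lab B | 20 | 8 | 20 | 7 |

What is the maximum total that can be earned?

Treat each block as its own option and order by rate: Lab N/tier1 25 > Lab X/tier1 22 > Lab N/tier2 21 > Lab G/tier1 17 > Lab X/tier2 14 > Lab G/tier2 9 > Lab B/tier1 8 > Lab B/tier2 7.
Lab N/tier1 (25): +70 — 100 left.
Lab X/tier1 (22): +60 — 40 left.
Lab N/tier2: +40 of 110 at 21; pool empty.
Total = 25×70 + 22×60 + 21×40 = 3910.

3910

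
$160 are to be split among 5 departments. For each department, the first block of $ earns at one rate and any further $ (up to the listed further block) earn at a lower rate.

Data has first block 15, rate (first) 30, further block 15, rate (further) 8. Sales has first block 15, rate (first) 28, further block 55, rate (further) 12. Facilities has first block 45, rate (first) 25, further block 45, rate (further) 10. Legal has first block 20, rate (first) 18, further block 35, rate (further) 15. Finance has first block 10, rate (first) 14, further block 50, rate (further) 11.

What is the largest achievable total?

Rank every tier by rate: Data/tier1 30 > Sales/tier1 28 > Facilities/tier1 25 > Legal/tier1 18 > Legal/tier2 15 > Finance/tier1 14 > Sales/tier2 12 > Finance/tier2 11 > Facilities/tier2 10 > Data/tier2 8.
Data tier1 at 30: fill all 15 ; 145 left.
Fill Sales tier1 block (15 at 28) ; 130 left.
Facilities/tier1 (25): +45 ; 85 left.
Fill Legal tier1 block (20 at 18) ; 65 left.
Legal/tier2 (15): +35 ; 30 left.
Fill Finance tier1 block (10 at 14) ; 20 left.
Sales tier2 at 12: only 20 left, fill 20.
Total = 30×15 + 28×15 + 25×45 + 18×20 + 15×35 + 14×10 + 12×20 = 3260.

3260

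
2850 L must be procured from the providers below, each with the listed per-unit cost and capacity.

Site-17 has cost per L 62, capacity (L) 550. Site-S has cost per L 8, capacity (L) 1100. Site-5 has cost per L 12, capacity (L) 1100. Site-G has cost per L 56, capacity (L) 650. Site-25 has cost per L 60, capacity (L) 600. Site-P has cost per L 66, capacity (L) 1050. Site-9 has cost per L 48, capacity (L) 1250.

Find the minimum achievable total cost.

53200

Fill from the cheapest provider first.
Site-S (8): use full 1100 → 1750 L to go.
Take 1100 from Site-5 at 12 → need 650 more.
Site-9 at 48: take 650 of its 1250 → requirement met.
Site-G, Site-25, Site-17, Site-P: unused.
Cost = 1100×8 + 1100×12 + 650×48 = 53200.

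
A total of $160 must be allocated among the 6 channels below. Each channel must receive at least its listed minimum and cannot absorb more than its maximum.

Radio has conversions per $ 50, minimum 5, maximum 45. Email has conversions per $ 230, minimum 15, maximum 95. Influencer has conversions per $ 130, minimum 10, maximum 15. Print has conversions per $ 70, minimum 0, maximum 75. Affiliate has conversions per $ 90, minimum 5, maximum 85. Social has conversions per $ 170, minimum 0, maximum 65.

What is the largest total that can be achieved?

Meeting every minimum uses 5+15+10+0+5+0 = 35 $, leaving 125.
Highest conversions per $ first: Email 230 > Social 170 > Influencer 130 > Affiliate 90 > Print 70 > Radio 50.
Email takes 80 more to reach its cap of 95 — 45 left.
Social: +45 (room for 65) → 45. Pool exhausted.
Total = 50×5 + 230×95 + 130×10 + 90×5 + 170×45 = 31500.

31500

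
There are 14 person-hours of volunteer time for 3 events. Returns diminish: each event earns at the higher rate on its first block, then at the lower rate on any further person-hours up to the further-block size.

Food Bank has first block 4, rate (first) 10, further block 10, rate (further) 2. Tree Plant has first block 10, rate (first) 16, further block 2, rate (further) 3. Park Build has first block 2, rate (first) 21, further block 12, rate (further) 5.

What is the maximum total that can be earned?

222

Treat each block as its own option and order by rate: Park Build/T1 21 > Tree Plant/T1 16 > Food Bank/T1 10 > Park Build/T2 5 > Tree Plant/T2 3 > Food Bank/T2 2.
Park Build/T1 (21): +2 ; 12 left.
Tree Plant T1 at 16: fill all 10 ; 2 left.
Food Bank T1 at 10: only 2 left, fill 2.
Total = 21×2 + 16×10 + 10×2 = 222.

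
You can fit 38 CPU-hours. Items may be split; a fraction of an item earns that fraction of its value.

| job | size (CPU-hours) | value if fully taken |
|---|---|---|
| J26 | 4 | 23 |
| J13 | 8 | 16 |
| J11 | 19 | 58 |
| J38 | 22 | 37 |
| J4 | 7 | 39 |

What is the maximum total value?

Best value per unit of size first: J26 23/4≈5.75, J4 39/7≈5.57, J11 58/19≈3.05, J13 16/8≈2, J38 37/22≈1.68.
Take all of J26 (4 CPU-hours, value 23) ; 34 CPU-hours left.
J4: take in full, 7 CPU-hours for value 39 ; 27 left.
Take all of J11 (19 CPU-hours, value 58) ; 8 CPU-hours left.
All 8 CPU-hours of J13 fit (value 16) ; 0 remain.
Total value = 136.

136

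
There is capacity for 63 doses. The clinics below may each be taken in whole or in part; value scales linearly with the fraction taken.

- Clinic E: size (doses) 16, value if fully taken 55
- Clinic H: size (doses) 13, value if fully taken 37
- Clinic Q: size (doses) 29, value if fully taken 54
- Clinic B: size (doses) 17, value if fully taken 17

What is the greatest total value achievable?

Best value per unit of size first: Clinic E 55/16≈3.44, Clinic H 37/13≈2.85, Clinic Q 54/29≈1.86, Clinic B 17/17≈1.
All 16 doses of Clinic E fit (value 55) → 47 remain.
Clinic H: take in full, 13 doses for value 37 → 34 left.
All 29 doses of Clinic Q fit (value 54) → 5 remain.
5 doses left: a 5/17 share of Clinic B gives 17×5/17 = 5.
Total value = 151.

151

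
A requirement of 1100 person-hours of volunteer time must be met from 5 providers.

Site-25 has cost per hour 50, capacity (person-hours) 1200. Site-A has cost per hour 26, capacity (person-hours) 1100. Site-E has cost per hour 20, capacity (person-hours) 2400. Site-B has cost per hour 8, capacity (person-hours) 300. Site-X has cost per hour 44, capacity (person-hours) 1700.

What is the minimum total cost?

18400

Fill from the cheapest provider first.
Site-B at 8: take all 300 person-hours — 800 still needed.
Take 800 from Site-E at 20 to finish.
Site-A, Site-X, Site-25: unused.
Cost = 300×8 + 800×20 = 18400.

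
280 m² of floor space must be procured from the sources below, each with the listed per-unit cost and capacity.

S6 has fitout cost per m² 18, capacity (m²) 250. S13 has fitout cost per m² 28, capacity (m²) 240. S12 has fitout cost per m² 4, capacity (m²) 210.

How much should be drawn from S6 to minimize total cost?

70

Use sources in increasing cost order.
Take 210 from S12 at 4 ; need 70 more.
Take 70 from S6 at 18 to finish.
S13: unused.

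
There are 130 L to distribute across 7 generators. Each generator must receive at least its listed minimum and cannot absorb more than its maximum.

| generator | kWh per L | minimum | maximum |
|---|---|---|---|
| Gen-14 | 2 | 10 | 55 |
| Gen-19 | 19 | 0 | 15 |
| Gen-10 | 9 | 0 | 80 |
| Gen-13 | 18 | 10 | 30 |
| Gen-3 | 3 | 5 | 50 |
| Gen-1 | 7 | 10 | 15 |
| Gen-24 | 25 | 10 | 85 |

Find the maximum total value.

2600

Meeting every minimum uses 10+0+0+10+5+10+10 = 45 L, leaving 85.
Highest kWh per L first: Gen-24 25 > Gen-19 19 > Gen-13 18 > Gen-10 9 > Gen-1 7 > Gen-3 3 > Gen-14 2.
Gen-24: +75 to 85 (cap) → 10 left.
Gen-19: +10 (room for 15) → 10. Pool exhausted.
Total = 2×10 + 19×10 + 18×10 + 3×5 + 7×10 + 25×85 = 2600.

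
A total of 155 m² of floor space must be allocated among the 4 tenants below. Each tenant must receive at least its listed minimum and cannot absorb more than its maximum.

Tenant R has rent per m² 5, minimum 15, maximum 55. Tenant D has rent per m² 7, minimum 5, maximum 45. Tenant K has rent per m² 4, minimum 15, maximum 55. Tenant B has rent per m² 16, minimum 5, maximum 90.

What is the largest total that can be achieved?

Meeting every minimum uses 15+5+15+5 = 40 m², leaving 115.
Highest rent per m² first: Tenant B 16 > Tenant D 7 > Tenant R 5 > Tenant K 4.
Give Tenant B 85 more to hit its cap of 90 — 30 left.
Only 30 left; Tenant D takes them to reach 35.
Total = 5×15 + 7×35 + 4×15 + 16×90 = 1820.

1820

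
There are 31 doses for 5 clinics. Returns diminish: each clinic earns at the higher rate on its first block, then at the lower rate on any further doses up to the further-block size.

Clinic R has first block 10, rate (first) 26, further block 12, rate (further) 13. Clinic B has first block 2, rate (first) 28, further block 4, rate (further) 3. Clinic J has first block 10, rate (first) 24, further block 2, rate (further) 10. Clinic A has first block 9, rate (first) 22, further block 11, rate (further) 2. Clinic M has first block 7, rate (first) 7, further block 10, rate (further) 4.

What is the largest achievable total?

754

Treat each block as its own option and order by rate: Clinic B/first 28 > Clinic R/first 26 > Clinic J/first 24 > Clinic A/first 22 > Clinic R/second 13 > Clinic J/second 10 > Clinic M/first 7 > Clinic M/second 4 > Clinic B/second 3 > Clinic A/second 2.
Fill Clinic B first block (2 at 28) — 29 left.
Clinic R/first (26): +10 — 19 left.
Fill Clinic J first block (10 at 24) — 9 left.
Clinic A/first (22): +9 — 0 left.
Total = 28×2 + 26×10 + 24×10 + 22×9 = 754.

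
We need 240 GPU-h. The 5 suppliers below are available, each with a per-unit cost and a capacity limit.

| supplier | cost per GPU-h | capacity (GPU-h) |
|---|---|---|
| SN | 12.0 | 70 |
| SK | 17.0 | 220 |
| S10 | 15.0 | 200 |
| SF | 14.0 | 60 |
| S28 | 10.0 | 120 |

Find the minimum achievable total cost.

2740

Cheapest first:
S28 (10.0): use full 120 — 120 GPU-h to go.
SN at 12.0: take all 70 GPU-h — 50 still needed.
Take 50 from SF at 14.0 to finish.
S10, SK: unused.
Cost = 120×10.0 + 70×12.0 + 50×14.0 = 2740.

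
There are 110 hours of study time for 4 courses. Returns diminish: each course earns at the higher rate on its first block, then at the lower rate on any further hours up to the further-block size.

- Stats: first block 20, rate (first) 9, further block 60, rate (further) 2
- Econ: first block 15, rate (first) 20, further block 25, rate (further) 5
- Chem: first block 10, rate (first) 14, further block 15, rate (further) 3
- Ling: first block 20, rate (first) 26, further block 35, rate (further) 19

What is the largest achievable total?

1855

Treat each block as its own option and order by rate: Ling/T1 26 > Econ/T1 20 > Ling/T2 19 > Chem/T1 14 > Stats/T1 9 > Econ/T2 5 > Chem/T2 3 > Stats/T2 2.
Ling T1 at 26: fill all 20 → 90 left.
Fill Econ T1 block (15 at 20) → 75 left.
Fill Ling T2 block (35 at 19) → 40 left.
Chem/T1 (14): +10 → 30 left.
Fill Stats T1 block (20 at 9) → 10 left.
Econ/T2: +10 of 25 at 5; pool empty.
Total = 26×20 + 20×15 + 19×35 + 14×10 + 9×20 + 5×10 = 1855.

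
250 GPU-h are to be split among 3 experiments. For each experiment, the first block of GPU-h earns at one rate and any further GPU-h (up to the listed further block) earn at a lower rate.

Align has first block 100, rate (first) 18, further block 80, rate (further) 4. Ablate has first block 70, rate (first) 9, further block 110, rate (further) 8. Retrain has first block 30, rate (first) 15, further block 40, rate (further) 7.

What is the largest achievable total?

3280

Order all 6 blocks by rate: Align/tier1 18 > Retrain/tier1 15 > Ablate/tier1 9 > Ablate/tier2 8 > Retrain/tier2 7 > Align/tier2 4.
Align/tier1 (18): +100 — 150 left.
Retrain/tier1 (15): +30 — 120 left.
Fill Ablate tier1 block (70 at 9) — 50 left.
50 remain; put them into Ablate tier2 at 8.
Total = 18×100 + 15×30 + 9×70 + 8×50 = 3280.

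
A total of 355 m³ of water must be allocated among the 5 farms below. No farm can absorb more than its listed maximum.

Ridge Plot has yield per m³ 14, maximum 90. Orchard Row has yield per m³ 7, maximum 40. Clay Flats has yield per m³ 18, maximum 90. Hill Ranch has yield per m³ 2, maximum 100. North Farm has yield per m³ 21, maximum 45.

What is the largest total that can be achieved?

Highest yield per m³ first: North Farm 21 > Clay Flats 18 > Ridge Plot 14 > Orchard Row 7 > Hill Ranch 2.
North Farm takes 45 to reach its cap of 45 ; 310 left.
Give Clay Flats 90 to hit its cap of 90 ; 220 left.
Give Ridge Plot 90 to hit its cap of 90 ; 130 left.
Orchard Row takes 40 to reach its cap of 40 ; 90 left.
Only 90 left; Hill Ranch takes them to reach 90.
Total = 14×90 + 7×40 + 18×90 + 2×90 + 21×45 = 4285.

4285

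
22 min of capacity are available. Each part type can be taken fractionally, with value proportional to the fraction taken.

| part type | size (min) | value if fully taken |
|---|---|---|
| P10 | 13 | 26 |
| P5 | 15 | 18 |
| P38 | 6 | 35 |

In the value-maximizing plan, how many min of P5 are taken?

3

Best value per unit of size first: P38 35/6≈5.83, P10 26/13≈2, P5 18/15≈1.2.
All 6 min of P38 fit (value 35) — 16 remain.
All 13 min of P10 fit (value 26) — 3 remain.
3 min left: a 3/15 share of P5 gives 18×3/15 = 3.6.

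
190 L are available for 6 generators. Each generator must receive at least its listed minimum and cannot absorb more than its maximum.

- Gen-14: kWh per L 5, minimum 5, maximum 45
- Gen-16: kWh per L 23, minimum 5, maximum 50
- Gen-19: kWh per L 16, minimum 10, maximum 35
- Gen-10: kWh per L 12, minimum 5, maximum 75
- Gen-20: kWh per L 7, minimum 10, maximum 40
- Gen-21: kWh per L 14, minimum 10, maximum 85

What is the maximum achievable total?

3055

Meeting every minimum uses 5+5+10+5+10+10 = 45 L, leaving 145.
Highest kWh per L first: Gen-16 23 > Gen-19 16 > Gen-21 14 > Gen-10 12 > Gen-20 7 > Gen-14 5.
Gen-16 takes 45 more to reach its cap of 50 — 100 left.
Give Gen-19 25 more to hit its cap of 35 — 75 left.
Gen-21: +75 to 85 (cap) — 0 left.
Total = 5×5 + 23×50 + 16×35 + 12×5 + 7×10 + 14×85 = 3055.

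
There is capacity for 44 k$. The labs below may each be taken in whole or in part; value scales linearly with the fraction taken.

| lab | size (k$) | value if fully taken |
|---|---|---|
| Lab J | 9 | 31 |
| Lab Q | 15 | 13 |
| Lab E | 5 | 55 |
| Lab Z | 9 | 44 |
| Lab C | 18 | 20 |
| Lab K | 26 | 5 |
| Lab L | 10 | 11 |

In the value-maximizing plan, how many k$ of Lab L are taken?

Rank by value-to-size ratio: Lab E 55/5≈11, Lab Z 44/9≈4.89, Lab J 31/9≈3.44, Lab C 20/18≈1.11, Lab L 11/10≈1.1, Lab Q 13/15≈0.867, Lab K 5/26≈0.192.
All 5 k$ of Lab E fit (value 55) → 39 remain.
Lab Z: take in full, 9 k$ for value 44 → 30 left.
Take all of Lab J (9 k$, value 31) → 21 k$ left.
All 18 k$ of Lab C fit (value 20) → 3 remain.
Fill the last 3 k$ with part of Lab L: 3/10 of it earns 3.3.

3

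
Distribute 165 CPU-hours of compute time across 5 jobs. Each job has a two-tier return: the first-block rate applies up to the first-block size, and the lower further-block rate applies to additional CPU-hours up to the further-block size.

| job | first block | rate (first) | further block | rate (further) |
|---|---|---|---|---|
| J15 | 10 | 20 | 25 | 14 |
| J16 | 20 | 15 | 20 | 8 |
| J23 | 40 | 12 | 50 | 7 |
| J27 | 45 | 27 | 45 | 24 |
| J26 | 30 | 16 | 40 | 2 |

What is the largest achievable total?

3485

Treat each block as its own option and order by rate: J27/tier1 27 > J27/tier2 24 > J15/tier1 20 > J26/tier1 16 > J16/tier1 15 > J15/tier2 14 > J23/tier1 12 > J16/tier2 8 > J23/tier2 7 > J26/tier2 2.
J27/tier1 (27): +45 → 120 left.
J27 tier2 at 24: fill all 45 → 75 left.
Fill J15 tier1 block (10 at 20) → 65 left.
J26/tier1 (16): +30 → 35 left.
J16/tier1 (15): +20 → 15 left.
J15/tier2: +15 of 25 at 14; pool empty.
Total = 27×45 + 24×45 + 20×10 + 16×30 + 15×20 + 14×15 = 3485.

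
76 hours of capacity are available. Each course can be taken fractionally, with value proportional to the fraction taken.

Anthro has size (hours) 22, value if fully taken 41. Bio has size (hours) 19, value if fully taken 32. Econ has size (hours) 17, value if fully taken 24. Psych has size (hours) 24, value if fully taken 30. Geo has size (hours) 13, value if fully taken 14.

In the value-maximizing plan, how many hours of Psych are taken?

Rank by value-to-size ratio: Anthro 41/22≈1.86, Bio 32/19≈1.68, Econ 24/17≈1.41, Psych 30/24≈1.25, Geo 14/13≈1.08.
Take all of Anthro (22 hours, value 41) ; 54 hours left.
Bio: take in full, 19 hours for value 32 ; 35 left.
Econ: take in full, 17 hours for value 24 ; 18 left.
Only 18 hours remain; take 18/24 of Psych for value 30×18/24 = 22.5.

18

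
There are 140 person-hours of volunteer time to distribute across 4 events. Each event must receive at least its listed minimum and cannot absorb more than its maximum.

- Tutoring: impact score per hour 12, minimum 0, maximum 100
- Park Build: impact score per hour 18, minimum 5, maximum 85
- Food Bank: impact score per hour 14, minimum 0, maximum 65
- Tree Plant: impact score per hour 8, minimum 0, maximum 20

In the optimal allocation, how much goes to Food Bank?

Meeting every minimum uses 0+5+0+0 = 5 person-hours, leaving 135.
Order the events by impact score per hour: Park Build 18 > Food Bank 14 > Tutoring 12 > Tree Plant 8.
Park Build: +80 to 85 (cap) → 55 left.
Food Bank: +55 (room for 65) → 55. Pool exhausted.

55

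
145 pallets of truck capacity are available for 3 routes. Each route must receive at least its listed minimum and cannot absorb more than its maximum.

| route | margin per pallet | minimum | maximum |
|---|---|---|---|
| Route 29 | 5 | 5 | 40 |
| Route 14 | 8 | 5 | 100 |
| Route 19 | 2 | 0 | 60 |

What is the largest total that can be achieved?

Meeting every minimum uses 5+5+0 = 10 pallets, leaving 135.
Order the routes by margin per pallet: Route 14 8 > Route 29 5 > Route 19 2.
Give Route 14 95 more to hit its cap of 100 — 40 left.
Give Route 29 35 more to hit its cap of 40 — 5 left.
Route 19 has room for 60 more but only 5 remain, so it gets 5.
Total = 5×40 + 8×100 + 2×5 = 1010.

1010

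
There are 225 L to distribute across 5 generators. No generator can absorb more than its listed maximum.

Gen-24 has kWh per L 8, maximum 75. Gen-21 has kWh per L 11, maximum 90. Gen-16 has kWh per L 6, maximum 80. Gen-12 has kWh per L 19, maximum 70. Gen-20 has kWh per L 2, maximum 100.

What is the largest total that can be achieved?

Rank by kWh per L: Gen-12 19 > Gen-21 11 > Gen-24 8 > Gen-16 6 > Gen-20 2.
Gen-12: +70 to 70 (cap) — 155 left.
Gen-21: +90 to 90 (cap) — 65 left.
Gen-24 has room for 75 but only 65 remain, so it gets 65.
Total = 8×65 + 11×90 + 19×70 = 2840.

2840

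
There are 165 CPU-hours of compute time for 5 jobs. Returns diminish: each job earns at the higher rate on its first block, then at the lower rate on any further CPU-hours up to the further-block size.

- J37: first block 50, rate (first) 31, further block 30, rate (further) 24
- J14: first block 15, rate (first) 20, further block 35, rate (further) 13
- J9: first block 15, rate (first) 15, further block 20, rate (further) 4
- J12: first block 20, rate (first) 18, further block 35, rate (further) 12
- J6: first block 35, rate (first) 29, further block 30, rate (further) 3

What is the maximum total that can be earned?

Treat each block as its own option and order by rate: J37/T1 31 > J6/T1 29 > J37/T2 24 > J14/T1 20 > J12/T1 18 > J9/T1 15 > J14/T2 13 > J12/T2 12 > J9/T2 4 > J6/T2 3.
J37 T1 at 31: fill all 50 → 115 left.
J6/T1 (29): +35 → 80 left.
J37 T2 at 24: fill all 30 → 50 left.
Fill J14 T1 block (15 at 20) → 35 left.
Fill J12 T1 block (20 at 18) → 15 left.
J9 T1 at 15: fill all 15 → 0 left.
Total = 31×50 + 29×35 + 24×30 + 20×15 + 18×20 + 15×15 = 4170.

4170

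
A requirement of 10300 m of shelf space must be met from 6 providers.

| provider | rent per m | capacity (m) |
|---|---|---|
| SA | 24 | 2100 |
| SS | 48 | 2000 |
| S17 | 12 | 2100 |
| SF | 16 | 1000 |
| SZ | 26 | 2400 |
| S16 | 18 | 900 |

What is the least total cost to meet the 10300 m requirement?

256600

Fill from the cheapest provider first.
S17 (12): use full 2100 ; 8200 m to go.
Take 1000 from SF at 16 ; need 7200 more.
Take 900 from S16 at 18 ; need 6300 more.
Take 2100 from SA at 24 ; need 4200 more.
SZ at 26: take all 2400 m ; 1800 still needed.
SS at 48: take 1800 of its 2000 ; requirement met.
Cost = 2100×12 + 1000×16 + 900×18 + 2100×24 + 2400×26 + 1800×48 = 256600.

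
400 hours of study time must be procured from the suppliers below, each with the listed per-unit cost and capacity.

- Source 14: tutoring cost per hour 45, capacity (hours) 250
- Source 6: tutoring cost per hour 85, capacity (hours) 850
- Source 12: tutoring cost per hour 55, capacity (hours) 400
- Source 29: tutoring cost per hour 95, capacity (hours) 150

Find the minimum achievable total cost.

19500

Cheapest first:
Take 250 from Source 14 at 45 ; need 150 more.
Source 12 (55): take the remaining 150 ; done.
Source 6, Source 29: unused.
Cost = 250×45 + 150×55 = 19500.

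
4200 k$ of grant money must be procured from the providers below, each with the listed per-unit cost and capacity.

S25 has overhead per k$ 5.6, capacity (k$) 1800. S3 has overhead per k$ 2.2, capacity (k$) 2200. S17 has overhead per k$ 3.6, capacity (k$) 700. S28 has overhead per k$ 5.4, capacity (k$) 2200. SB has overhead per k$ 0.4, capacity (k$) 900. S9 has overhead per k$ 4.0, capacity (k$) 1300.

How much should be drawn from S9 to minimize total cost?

400

Use providers in increasing cost order.
SB (0.4): use full 900 ; 3300 k$ to go.
S3 (2.2): use full 2200 ; 1100 k$ to go.
S17 (3.6): use full 700 ; 400 k$ to go.
S9 (4.0): take the remaining 400 ; done.
S28, S25: unused.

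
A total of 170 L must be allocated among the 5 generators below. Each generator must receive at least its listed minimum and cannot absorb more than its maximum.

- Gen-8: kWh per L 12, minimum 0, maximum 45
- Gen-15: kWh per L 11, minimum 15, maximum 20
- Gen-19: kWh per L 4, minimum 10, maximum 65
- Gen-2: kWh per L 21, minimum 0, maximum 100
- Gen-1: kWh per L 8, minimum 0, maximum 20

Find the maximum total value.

Meeting every minimum uses 0+15+10+0+0 = 25 L, leaving 145.
Rank by kWh per L: Gen-2 21 > Gen-8 12 > Gen-15 11 > Gen-1 8 > Gen-19 4.
Gen-2 takes 100 more to reach its cap of 100 — 45 left.
Give Gen-8 45 more to hit its cap of 45 — 0 left.
Total = 12×45 + 11×15 + 4×10 + 21×100 = 2845.

2845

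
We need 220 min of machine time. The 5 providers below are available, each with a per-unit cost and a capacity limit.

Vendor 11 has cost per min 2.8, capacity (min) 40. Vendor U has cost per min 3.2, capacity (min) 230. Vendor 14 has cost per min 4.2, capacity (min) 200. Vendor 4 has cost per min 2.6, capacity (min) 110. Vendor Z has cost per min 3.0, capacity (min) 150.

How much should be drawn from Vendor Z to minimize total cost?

Fill from the cheapest provider first.
Take 110 from Vendor 4 at 2.6 — need 110 more.
Vendor 11 (2.8): use full 40 — 70 min to go.
Vendor Z at 3.0: take 70 of its 150 — requirement met.
Vendor U, Vendor 14: unused.

70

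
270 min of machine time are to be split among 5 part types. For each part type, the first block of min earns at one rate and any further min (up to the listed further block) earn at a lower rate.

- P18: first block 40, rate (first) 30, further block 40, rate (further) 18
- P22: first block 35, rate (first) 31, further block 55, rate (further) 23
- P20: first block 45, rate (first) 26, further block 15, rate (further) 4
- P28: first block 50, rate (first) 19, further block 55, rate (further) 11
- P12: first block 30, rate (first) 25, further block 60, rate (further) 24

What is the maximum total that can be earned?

Treat each block as its own option and order by rate: P22/first 31 > P18/first 30 > P20/first 26 > P12/first 25 > P12/second 24 > P22/second 23 > P28/first 19 > P18/second 18 > P28/second 11 > P20/second 4.
P22/first (31): +35 → 235 left.
Fill P18 first block (40 at 30) → 195 left.
P20/first (26): +45 → 150 left.
P12/first (25): +30 → 120 left.
P12/second (24): +60 → 60 left.
P22 second at 23: fill all 55 → 5 left.
P28 first at 19: only 5 left, fill 5.
Total = 31×35 + 30×40 + 26×45 + 25×30 + 24×60 + 23×55 + 19×5 = 7005.

7005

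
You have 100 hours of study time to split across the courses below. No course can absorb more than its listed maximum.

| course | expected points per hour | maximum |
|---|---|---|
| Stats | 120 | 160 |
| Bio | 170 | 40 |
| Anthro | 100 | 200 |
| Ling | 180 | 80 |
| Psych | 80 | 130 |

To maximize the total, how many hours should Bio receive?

20

Order the courses by expected points per hour: Ling 180 > Bio 170 > Stats 120 > Anthro 100 > Psych 80.
Ling: +80 to 80 (cap) — 20 left.
Bio: +20 (room for 40) → 20. Pool exhausted.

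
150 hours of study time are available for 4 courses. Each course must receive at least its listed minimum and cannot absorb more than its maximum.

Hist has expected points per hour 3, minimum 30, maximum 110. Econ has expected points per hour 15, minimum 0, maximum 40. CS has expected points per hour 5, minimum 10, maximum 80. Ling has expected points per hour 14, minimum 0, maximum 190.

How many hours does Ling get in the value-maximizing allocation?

Meeting every minimum uses 30+0+10+0 = 40 hours, leaving 110.
Highest expected points per hour first: Econ 15 > Ling 14 > CS 5 > Hist 3.
Econ: +40 to 40 (cap) ; 70 left.
Ling: +70 (room for 190) → 70. Pool exhausted.

70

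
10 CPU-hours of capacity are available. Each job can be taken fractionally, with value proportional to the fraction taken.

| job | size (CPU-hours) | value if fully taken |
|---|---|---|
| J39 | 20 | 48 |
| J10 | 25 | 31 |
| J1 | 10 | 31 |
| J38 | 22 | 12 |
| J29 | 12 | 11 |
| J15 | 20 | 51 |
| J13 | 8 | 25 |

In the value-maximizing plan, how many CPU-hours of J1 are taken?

Best value per unit of size first: J13 25/8≈3.12, J1 31/10≈3.1, J15 51/20≈2.55, J39 48/20≈2.4, J10 31/25≈1.24, J29 11/12≈0.917, J38 12/22≈0.545.
All 8 CPU-hours of J13 fit (value 25) → 2 remain.
Only 2 CPU-hours remain; take 2/10 of J1 for value 31×2/10 = 6.2.

2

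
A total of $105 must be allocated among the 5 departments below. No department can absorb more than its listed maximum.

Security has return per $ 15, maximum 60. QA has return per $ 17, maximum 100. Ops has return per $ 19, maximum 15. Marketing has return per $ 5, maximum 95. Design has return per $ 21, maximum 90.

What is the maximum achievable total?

Rank by return per $: Design 21 > Ops 19 > QA 17 > Security 15 > Marketing 5.
Design takes 90 to reach its cap of 90 ; 15 left.
Ops: +15 to 15 (cap) ; 0 left.
Total = 19×15 + 21×90 = 2175.

2175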